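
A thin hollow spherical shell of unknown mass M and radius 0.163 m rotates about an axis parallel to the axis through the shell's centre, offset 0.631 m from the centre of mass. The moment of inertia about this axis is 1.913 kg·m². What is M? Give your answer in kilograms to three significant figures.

4.60

I = I_cm + Md² = (2/3)MR² + Md² = M·[0.666667·(0.163)² + (0.631)²] = M·0.41587.
So M = 1.913 / 0.41587 = 4.6 kg.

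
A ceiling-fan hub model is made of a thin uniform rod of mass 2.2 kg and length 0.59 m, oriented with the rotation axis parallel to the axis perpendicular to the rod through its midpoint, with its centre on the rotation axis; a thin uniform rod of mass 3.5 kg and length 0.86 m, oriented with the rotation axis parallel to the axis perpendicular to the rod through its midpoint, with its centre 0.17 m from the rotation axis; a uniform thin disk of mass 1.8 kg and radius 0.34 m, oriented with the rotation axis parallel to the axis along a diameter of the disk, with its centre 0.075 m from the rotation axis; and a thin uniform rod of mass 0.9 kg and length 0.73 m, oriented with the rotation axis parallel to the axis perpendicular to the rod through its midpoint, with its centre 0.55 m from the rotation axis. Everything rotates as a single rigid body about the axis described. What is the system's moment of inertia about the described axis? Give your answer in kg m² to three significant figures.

Thin rod: I_cm = (1/12)ML² = (1/12)(2.2)(0.59)² = 0.063818 kg m²; axis through the centre, so I = 0.063818 kg m².
Thin rod: I_cm = (1/12)ML² = (1/12)(3.5)(0.86)² = 0.21572 kg m²; centre at d = 0.17 m, so the parallel axis theorem gives I = 0.21572 + (3.5)(0.17)² = 0.31687 kg m².
Thin disk: I_cm = (1/4)MR² = (1/4)(1.8)(0.34)² = 0.05202 kg m²; centre at d = 0.075 m, so the parallel axis theorem gives I = 0.05202 + (1.8)(0.075)² = 0.062145 kg m².
Thin rod: I_cm = (1/12)ML² = (1/12)(0.9)(0.73)² = 0.039967 kg m²; centre at d = 0.55 m, so the parallel axis theorem gives I = 0.039967 + (0.9)(0.55)² = 0.31222 kg m².
Total I = 0.063818 + 0.31687 + 0.062145 + 0.31222 = 0.75505 kg m².

0.755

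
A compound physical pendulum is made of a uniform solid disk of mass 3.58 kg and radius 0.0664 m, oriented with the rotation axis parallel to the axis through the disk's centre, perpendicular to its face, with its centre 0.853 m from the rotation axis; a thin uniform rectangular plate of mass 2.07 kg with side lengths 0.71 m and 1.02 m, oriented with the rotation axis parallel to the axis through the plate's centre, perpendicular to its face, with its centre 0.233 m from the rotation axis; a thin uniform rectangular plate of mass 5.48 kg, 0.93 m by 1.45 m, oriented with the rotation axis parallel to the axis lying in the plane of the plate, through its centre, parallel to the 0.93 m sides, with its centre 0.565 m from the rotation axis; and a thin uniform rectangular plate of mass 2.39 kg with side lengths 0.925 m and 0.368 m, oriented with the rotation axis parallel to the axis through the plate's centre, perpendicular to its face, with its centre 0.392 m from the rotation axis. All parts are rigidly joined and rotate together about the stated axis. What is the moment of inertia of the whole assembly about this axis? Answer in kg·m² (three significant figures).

6.27

Solid disk: I_cm = (1/2)MR² = (1/2)(3.58)(0.0664)² = 0.007892 kg·m²; centre at d = 0.853 m, so the parallel axis theorem gives I = 0.007892 + (3.58)(0.853)² = 2.6127 kg·m².
Rectangular plate: I_cm = (1/12)M(a²+b²) = (1/12)(2.07)[(0.71)² + (1.02)²] = 0.26643 kg·m²; centre at d = 0.233 m, so the parallel axis theorem gives I = 0.26643 + (2.07)(0.233)² = 0.3788 kg·m².
Rectangular plate: I_cm = (1/12)Mb² = (1/12)(5.48)(1.45)² = 0.96014 kg·m²; centre at d = 0.565 m, so the parallel axis theorem gives I = 0.96014 + (5.48)(0.565)² = 2.7095 kg·m².
Rectangular plate: I_cm = (1/12)M(a²+b²) = (1/12)(2.39)[(0.925)² + (0.368)²] = 0.19738 kg·m²; centre at d = 0.392 m, so the parallel axis theorem gives I = 0.19738 + (2.39)(0.392)² = 0.56464 kg·m².
Total I = 2.6127 + 0.3788 + 2.7095 + 0.56464 = 6.2657 kg·m².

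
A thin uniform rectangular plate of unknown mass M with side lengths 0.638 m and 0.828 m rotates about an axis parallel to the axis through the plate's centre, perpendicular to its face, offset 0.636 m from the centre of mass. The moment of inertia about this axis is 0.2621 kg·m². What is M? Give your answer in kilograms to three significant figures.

0.529

I = I_cm + Md² = (1/12)M(a²+b²) + Md² = M·[0.0833333·[(0.638)² + (0.828)²] + (0.636)²] = M·0.49555.
So M = 0.2621 / 0.49555 = 0.52891 kg.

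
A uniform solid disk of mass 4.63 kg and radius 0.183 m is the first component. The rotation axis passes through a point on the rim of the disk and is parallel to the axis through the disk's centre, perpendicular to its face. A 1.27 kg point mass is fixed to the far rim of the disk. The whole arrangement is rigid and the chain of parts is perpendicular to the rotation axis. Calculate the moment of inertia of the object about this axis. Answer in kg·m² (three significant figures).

Solid disk: I_cm = (1/2)MR² = (1/2)(4.63)(0.183)² = 0.077527 kg·m²; centre at d = 0.183 m, so I = I_cm + Md² gives I = 0.077527 + (4.63)(0.183)² = 0.23258 kg·m².
Point mass: I_cm = 0; centre at d = 0.183 + 0.183 = 0.366 m, so I = I_cm + Md² gives I = 0 + (1.27)(0.366)² = 0.17012 kg·m².
Total I = 0.23258 + 0.17012 = 0.40271 kg·m².

0.403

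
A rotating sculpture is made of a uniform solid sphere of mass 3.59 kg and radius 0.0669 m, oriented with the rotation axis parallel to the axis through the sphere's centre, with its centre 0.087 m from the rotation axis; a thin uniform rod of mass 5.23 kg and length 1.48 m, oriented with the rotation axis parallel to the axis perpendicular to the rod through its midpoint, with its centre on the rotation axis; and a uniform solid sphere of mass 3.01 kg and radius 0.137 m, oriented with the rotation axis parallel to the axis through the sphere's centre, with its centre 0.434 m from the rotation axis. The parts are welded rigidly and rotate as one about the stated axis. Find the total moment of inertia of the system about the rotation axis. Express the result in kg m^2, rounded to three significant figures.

Solid sphere: I_cm = (2/5)MR² = (2/5)(3.59)(0.0669)² = 0.006427 kg m^2; centre at d = 0.087 m, so I = I_cm + Md² gives I = 0.006427 + (3.59)(0.087)² = 0.0336 kg m^2.
Thin rod: I_cm = (1/12)ML² = (1/12)(5.23)(1.48)² = 0.95465 kg m^2; axis through the centre, so I = 0.95465 kg m^2.
Solid sphere: I_cm = (2/5)MR² = (2/5)(3.01)(0.137)² = 0.022598 kg m^2; centre at d = 0.434 m, so I = I_cm + Md² gives I = 0.022598 + (3.01)(0.434)² = 0.58955 kg m^2.
Total I = 0.0336 + 0.95465 + 0.58955 = 1.5778 kg m^2.

1.58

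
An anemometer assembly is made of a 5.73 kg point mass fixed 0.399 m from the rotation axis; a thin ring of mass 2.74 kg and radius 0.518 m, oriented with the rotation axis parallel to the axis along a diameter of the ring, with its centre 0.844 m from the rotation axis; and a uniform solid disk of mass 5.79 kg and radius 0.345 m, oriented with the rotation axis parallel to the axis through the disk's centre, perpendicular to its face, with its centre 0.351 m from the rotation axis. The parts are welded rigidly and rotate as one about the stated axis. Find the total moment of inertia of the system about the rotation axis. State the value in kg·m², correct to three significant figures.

4.29

Point mass: I_cm = 0; centre at d = 0.399 m, so I = I_cm + Md² gives I = 0 + (5.73)(0.399)² = 0.91222 kg·m².
Thin ring: I_cm = (1/2)MR² = (1/2)(2.74)(0.518)² = 0.3676 kg·m²; centre at d = 0.844 m, so I = I_cm + Md² gives I = 0.3676 + (2.74)(0.844)² = 2.3194 kg·m².
Solid disk: I_cm = (1/2)MR² = (1/2)(5.79)(0.345)² = 0.34458 kg·m²; centre at d = 0.351 m, so I = I_cm + Md² gives I = 0.34458 + (5.79)(0.351)² = 1.0579 kg·m².
Total I = 0.91222 + 2.3194 + 1.0579 = 4.2895 kg·m².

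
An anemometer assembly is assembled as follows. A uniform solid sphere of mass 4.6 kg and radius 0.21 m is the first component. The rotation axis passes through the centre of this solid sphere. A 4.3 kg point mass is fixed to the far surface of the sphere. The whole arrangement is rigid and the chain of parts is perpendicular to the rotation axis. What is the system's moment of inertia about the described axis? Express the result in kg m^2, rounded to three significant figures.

Solid sphere: I_cm = (2/5)MR² = (2/5)(4.6)(0.21)² = 0.081144 kg m^2; axis through the centre, so I = 0.081144 kg m^2.
Point mass: I_cm = 0; centre at d = 0.21 m, so the parallel axis theorem gives I = 0 + (4.3)(0.21)² = 0.18963 kg m^2.
Total I = 0.081144 + 0.18963 = 0.27077 kg m^2.

0.271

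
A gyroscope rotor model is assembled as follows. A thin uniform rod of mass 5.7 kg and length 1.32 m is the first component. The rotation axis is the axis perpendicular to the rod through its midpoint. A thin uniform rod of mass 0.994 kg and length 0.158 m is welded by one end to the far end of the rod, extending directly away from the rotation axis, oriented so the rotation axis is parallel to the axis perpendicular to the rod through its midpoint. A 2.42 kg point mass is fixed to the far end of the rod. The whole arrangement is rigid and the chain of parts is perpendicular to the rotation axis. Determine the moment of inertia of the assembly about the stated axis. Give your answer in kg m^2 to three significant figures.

Thin rod: I_cm = (1/12)ML² = (1/12)(5.7)(1.32)² = 0.82764 kg m^2; axis through the centre, so I = 0.82764 kg m^2.
Thin rod: I_cm = (1/12)ML² = (1/12)(0.994)(0.158)² = 0.0020679 kg m^2; centre at d = 0.66 + 0.079 = 0.739 m, so I = I_cm + Md² gives I = 0.0020679 + (0.994)(0.739)² = 0.54491 kg m^2.
Point mass: I_cm = 0; centre at d = 0.66 + 0.079 + 0.079 = 0.818 m, so I = I_cm + Md² gives I = 0 + (2.42)(0.818)² = 1.6193 kg m^2.
Total I = 0.82764 + 0.54491 + 1.6193 = 2.9918 kg m^2.

2.99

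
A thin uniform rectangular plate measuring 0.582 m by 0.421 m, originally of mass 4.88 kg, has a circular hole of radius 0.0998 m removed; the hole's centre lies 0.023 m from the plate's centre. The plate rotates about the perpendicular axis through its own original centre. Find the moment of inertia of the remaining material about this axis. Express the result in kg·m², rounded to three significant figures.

0.206

Unpierced body about its centre: I₀ = (1/12)M(a²+b²) = (1/12)(4.88)[(0.582)² + (0.421)²] = 0.20983 kg·m².
The removed disk has mass m = M·πr²/(ab) = (4.88)·π(0.0998)²/(0.582·0.421) = 0.6232 kg (same uniform areal density).
Its moment of inertia about the rotation axis (parallel-axis theorem): I_hole = (1/2)mr² + md² = (1/2)(0.6232)(0.0998)² + (0.6232)(0.023)² = 0.0034332 kg·m².
Treating the hole as negative mass, I = I₀ − I_hole = 0.20983 − 0.0034332 = 0.20639 kg·m².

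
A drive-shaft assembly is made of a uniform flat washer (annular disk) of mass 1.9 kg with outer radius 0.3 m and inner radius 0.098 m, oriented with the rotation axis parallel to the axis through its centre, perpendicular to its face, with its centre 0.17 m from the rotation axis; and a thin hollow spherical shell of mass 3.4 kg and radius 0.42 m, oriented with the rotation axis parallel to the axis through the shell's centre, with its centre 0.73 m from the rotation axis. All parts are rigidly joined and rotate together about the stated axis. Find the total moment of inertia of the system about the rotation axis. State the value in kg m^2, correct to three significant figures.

Annular disk: I_cm = (1/2)M(R²+r²) = (1/2)(1.9)[(0.3)² + (0.098)²] = 0.094624 kg m^2; centre at d = 0.17 m, so I = I_cm + Md² gives I = 0.094624 + (1.9)(0.17)² = 0.14953 kg m^2.
Spherical shell: I_cm = (2/3)MR² = (2/3)(3.4)(0.42)² = 0.39984 kg m^2; centre at d = 0.73 m, so I = I_cm + Md² gives I = 0.39984 + (3.4)(0.73)² = 2.2117 kg m^2.
Total I = 0.14953 + 2.2117 = 2.3612 kg m^2.

2.36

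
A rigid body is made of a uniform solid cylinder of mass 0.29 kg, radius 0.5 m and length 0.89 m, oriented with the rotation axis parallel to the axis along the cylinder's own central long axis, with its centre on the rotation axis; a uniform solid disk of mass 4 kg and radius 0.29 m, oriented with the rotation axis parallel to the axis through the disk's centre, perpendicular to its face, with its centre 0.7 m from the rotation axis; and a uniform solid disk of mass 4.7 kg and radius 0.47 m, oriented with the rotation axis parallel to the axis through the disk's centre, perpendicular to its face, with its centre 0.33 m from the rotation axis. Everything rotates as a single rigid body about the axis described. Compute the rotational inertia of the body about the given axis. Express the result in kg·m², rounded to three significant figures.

Solid cylinder: I_cm = (1/2)MR² = (1/2)(0.29)(0.5)² = 0.03625 kg·m²; axis through the centre, so I = 0.03625 kg·m².
Solid disk: I_cm = (1/2)MR² = (1/2)(4)(0.29)² = 0.1682 kg·m²; centre at d = 0.7 m, so I = I_cm + Md² gives I = 0.1682 + (4)(0.7)² = 2.1282 kg·m².
Solid disk: I_cm = (1/2)MR² = (1/2)(4.7)(0.47)² = 0.51911 kg·m²; centre at d = 0.33 m, so I = I_cm + Md² gives I = 0.51911 + (4.7)(0.33)² = 1.0309 kg·m².
Total I = 0.03625 + 2.1282 + 1.0309 = 3.1954 kg·m².

3.20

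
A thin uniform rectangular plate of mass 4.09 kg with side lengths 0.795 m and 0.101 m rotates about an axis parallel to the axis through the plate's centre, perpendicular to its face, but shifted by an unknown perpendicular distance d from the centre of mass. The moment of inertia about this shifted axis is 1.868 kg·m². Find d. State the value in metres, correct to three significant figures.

0.635

About the centre-of-mass axis, I_cm = (1/12)M(a²+b²) = (1/12)(4.09)[(0.795)² + (0.101)²] = 0.21889 kg·m².
Parallel axis theorem: I = I_cm + Md², so Md² = 1.868 − 0.21889 = 1.6491 kg·m².
d = √(1.6491 / 4.09) = 0.63498 m.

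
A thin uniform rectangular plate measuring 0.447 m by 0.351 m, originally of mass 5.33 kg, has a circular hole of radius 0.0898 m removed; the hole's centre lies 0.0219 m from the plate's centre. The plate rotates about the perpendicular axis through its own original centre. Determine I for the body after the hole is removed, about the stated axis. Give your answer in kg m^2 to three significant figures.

0.140

Unpierced body about its centre: I₀ = (1/12)M(a²+b²) = (1/12)(5.33)[(0.447)² + (0.351)²] = 0.14347 kg m^2.
The removed disk has mass m = M·πr²/(ab) = (5.33)·π(0.0898)²/(0.447·0.351) = 0.86063 kg (same uniform areal density).
Its moment of inertia about the rotation axis (parallel-axis theorem): I_hole = (1/2)mr² + md² = (1/2)(0.86063)(0.0898)² + (0.86063)(0.0219)² = 0.0038828 kg m^2.
Treating the hole as negative mass, I = I₀ − I_hole = 0.14347 − 0.0038828 = 0.13959 kg m^2.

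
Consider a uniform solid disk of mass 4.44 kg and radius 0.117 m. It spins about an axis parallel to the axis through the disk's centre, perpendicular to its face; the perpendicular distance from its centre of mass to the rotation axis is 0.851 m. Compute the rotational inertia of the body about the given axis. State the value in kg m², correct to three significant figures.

I_cm = (1/2)MR² = (1/2)(4.44)(0.117)² = 0.03039 kg m²; centre at d = 0.851 m, so the parallel axis theorem gives I = 0.03039 + (4.44)(0.851)² = 3.2458 kg m².

3.25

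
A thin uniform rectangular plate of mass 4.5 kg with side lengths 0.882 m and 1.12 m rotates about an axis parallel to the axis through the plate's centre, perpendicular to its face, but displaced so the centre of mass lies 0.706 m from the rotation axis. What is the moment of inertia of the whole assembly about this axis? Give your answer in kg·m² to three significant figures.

3.01

I_cm = (1/12)M(a²+b²) = (1/12)(4.5)[(0.882)² + (1.12)²] = 0.76212 kg·m²; centre at d = 0.706 m, so I = I_cm + Md² gives I = 0.76212 + (4.5)(0.706)² = 3.0051 kg·m².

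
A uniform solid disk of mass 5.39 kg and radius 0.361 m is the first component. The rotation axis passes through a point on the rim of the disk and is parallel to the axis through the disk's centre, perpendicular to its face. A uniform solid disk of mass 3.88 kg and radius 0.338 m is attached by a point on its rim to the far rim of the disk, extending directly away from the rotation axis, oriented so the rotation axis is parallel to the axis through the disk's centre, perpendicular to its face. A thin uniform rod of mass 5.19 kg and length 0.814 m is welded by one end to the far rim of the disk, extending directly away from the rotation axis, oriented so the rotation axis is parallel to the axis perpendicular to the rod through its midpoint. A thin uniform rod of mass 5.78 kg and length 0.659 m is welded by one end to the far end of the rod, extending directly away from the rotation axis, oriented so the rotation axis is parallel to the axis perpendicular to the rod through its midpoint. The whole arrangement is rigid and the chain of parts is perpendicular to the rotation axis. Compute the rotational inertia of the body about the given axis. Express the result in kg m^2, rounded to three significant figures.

60.4

Solid disk: I_cm = (1/2)MR² = (1/2)(5.39)(0.361)² = 0.35122 kg m^2; centre at d = 0.361 m, so the parallel axis theorem gives I = 0.35122 + (5.39)(0.361)² = 1.0536 kg m^2.
Solid disk: I_cm = (1/2)MR² = (1/2)(3.88)(0.338)² = 0.22163 kg m^2; centre at d = 0.361 + 0.361 + 0.338 = 1.06 m, so the parallel axis theorem gives I = 0.22163 + (3.88)(1.06)² = 4.5812 kg m^2.
Thin rod: I_cm = (1/12)ML² = (1/12)(5.19)(0.814)² = 0.28657 kg m^2; centre at d = 0.361 + 0.361 + 0.338 + 0.338 + 0.407 = 1.805 m, so the parallel axis theorem gives I = 0.28657 + (5.19)(1.805)² = 17.196 kg m^2.
Thin rod: I_cm = (1/12)ML² = (1/12)(5.78)(0.659)² = 0.20918 kg m^2; centre at d = 0.361 + 0.361 + 0.338 + 0.338 + 0.407 + 0.407 + 0.3295 = 2.5415 m, so the parallel axis theorem gives I = 0.20918 + (5.78)(2.5415)² = 37.543 kg m^2.
Total I = 1.0536 + 4.5812 + 17.196 + 37.543 = 60.374 kg m^2.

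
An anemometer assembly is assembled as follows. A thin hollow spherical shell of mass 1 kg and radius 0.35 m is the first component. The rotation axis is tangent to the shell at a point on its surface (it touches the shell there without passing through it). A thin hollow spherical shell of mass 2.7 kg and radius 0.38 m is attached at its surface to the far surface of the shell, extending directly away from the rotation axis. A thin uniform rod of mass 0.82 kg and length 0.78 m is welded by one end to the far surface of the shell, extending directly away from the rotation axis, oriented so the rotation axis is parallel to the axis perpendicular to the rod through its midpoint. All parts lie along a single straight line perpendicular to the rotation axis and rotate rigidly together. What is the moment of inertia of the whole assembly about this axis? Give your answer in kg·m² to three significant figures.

Spherical shell: I_cm = (2/3)MR² = (2/3)(1)(0.35)² = 0.081667 kg·m²; centre at d = 0.35 m, so the parallel axis theorem gives I = 0.081667 + (1)(0.35)² = 0.20417 kg·m².
Spherical shell: I_cm = (2/3)MR² = (2/3)(2.7)(0.38)² = 0.25992 kg·m²; centre at d = 0.35 + 0.35 + 0.38 = 1.08 m, so the parallel axis theorem gives I = 0.25992 + (2.7)(1.08)² = 3.4092 kg·m².
Thin rod: I_cm = (1/12)ML² = (1/12)(0.82)(0.78)² = 0.041574 kg·m²; centre at d = 0.35 + 0.35 + 0.38 + 0.38 + 0.39 = 1.85 m, so the parallel axis theorem gives I = 0.041574 + (0.82)(1.85)² = 2.848 kg·m².
Total I = 0.20417 + 3.4092 + 2.848 = 6.4614 kg·m².

6.46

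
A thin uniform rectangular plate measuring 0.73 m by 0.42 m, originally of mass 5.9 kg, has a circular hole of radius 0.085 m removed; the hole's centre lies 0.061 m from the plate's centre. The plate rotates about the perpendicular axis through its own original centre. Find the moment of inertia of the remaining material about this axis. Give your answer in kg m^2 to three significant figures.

Unpierced body about its centre: I₀ = (1/12)M(a²+b²) = (1/12)(5.9)[(0.73)² + (0.42)²] = 0.34874 kg m^2.
The removed disk has mass m = M·πr²/(ab) = (5.9)·π(0.085)²/(0.73·0.42) = 0.43678 kg (same uniform areal density).
Its moment of inertia about the rotation axis (parallel-axis theorem): I_hole = (1/2)mr² + md² = (1/2)(0.43678)(0.085)² + (0.43678)(0.061)² = 0.0032032 kg m^2.
Treating the hole as negative mass, I = I₀ − I_hole = 0.34874 − 0.0032032 = 0.34554 kg m^2.

0.346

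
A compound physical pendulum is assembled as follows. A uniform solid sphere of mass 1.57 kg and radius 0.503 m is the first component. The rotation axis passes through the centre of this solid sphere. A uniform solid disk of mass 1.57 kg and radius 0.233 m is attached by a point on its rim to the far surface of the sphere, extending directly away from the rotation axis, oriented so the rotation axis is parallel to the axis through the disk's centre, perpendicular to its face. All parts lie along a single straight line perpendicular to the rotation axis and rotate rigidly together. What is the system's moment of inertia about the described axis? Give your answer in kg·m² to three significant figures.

Solid sphere: I_cm = (2/5)MR² = (2/5)(1.57)(0.503)² = 0.15889 kg·m²; axis through the centre, so I = 0.15889 kg·m².
Solid disk: I_cm = (1/2)MR² = (1/2)(1.57)(0.233)² = 0.042617 kg·m²; centre at d = 0.503 + 0.233 = 0.736 m, so I = I_cm + Md² gives I = 0.042617 + (1.57)(0.736)² = 0.89308 kg·m².
Total I = 0.15889 + 0.89308 = 1.052 kg·m².

1.05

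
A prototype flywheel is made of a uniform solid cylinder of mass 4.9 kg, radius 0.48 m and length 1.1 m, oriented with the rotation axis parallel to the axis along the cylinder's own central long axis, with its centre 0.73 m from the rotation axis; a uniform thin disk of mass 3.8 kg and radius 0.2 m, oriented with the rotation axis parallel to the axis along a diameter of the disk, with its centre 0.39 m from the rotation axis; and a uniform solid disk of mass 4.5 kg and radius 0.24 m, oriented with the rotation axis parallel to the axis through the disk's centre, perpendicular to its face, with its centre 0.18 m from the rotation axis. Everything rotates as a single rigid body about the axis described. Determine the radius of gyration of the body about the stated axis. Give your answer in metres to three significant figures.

0.555

Solid cylinder: I_cm = (1/2)MR² = (1/2)(4.9)(0.48)² = 0.56448 kg m²; centre at d = 0.73 m, so the parallel axis theorem gives I = 0.56448 + (4.9)(0.73)² = 3.1757 kg m².
Thin disk: I_cm = (1/4)MR² = (1/4)(3.8)(0.2)² = 0.038 kg m²; centre at d = 0.39 m, so the parallel axis theorem gives I = 0.038 + (3.8)(0.39)² = 0.61598 kg m².
Solid disk: I_cm = (1/2)MR² = (1/2)(4.5)(0.24)² = 0.1296 kg m²; centre at d = 0.18 m, so the parallel axis theorem gives I = 0.1296 + (4.5)(0.18)² = 0.2754 kg m².
Total I = 4.0671 kg m²; total mass M = 13.2 kg.
k = √(I/M) = √(4.0671/13.2) = 0.55508 m.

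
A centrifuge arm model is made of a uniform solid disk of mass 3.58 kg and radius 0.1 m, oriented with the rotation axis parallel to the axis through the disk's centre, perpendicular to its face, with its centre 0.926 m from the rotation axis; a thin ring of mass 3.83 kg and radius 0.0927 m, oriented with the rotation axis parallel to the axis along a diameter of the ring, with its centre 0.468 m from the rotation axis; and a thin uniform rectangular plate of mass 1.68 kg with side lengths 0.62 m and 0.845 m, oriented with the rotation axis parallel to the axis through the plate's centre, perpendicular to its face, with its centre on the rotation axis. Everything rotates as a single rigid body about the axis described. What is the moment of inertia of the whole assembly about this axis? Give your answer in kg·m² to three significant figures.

Solid disk: I_cm = (1/2)MR² = (1/2)(3.58)(0.1)² = 0.0179 kg·m²; centre at d = 0.926 m, so I = I_cm + Md² gives I = 0.0179 + (3.58)(0.926)² = 3.0877 kg·m².
Thin ring: I_cm = (1/2)MR² = (1/2)(3.83)(0.0927)² = 0.016456 kg·m²; centre at d = 0.468 m, so I = I_cm + Md² gives I = 0.016456 + (3.83)(0.468)² = 0.85532 kg·m².
Rectangular plate: I_cm = (1/12)M(a²+b²) = (1/12)(1.68)[(0.62)² + (0.845)²] = 0.15378 kg·m²; axis through the centre, so I = 0.15378 kg·m².
Total I = 3.0877 + 0.85532 + 0.15378 = 4.0968 kg·m².

4.10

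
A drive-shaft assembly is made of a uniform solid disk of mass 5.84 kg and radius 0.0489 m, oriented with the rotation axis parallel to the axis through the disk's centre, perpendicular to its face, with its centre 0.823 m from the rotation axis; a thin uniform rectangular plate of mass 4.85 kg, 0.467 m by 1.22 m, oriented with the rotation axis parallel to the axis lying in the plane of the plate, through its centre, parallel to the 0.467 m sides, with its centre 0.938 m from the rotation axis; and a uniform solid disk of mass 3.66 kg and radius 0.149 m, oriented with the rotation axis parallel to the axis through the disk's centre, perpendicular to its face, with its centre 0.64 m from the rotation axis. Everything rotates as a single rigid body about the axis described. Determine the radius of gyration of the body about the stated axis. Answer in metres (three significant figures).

0.850

Solid disk: I_cm = (1/2)MR² = (1/2)(5.84)(0.0489)² = 0.0069823 kg·m²; centre at d = 0.823 m, so the parallel axis theorem gives I = 0.0069823 + (5.84)(0.823)² = 3.9626 kg·m².
Rectangular plate: I_cm = (1/12)Mb² = (1/12)(4.85)(1.22)² = 0.60156 kg·m²; centre at d = 0.938 m, so the parallel axis theorem gives I = 0.60156 + (4.85)(0.938)² = 4.8688 kg·m².
Solid disk: I_cm = (1/2)MR² = (1/2)(3.66)(0.149)² = 0.040628 kg·m²; centre at d = 0.64 m, so the parallel axis theorem gives I = 0.040628 + (3.66)(0.64)² = 1.5398 kg·m².
Total I = 10.371 kg·m²; total mass M = 14.35 kg.
k = √(I/M) = √(10.371/14.35) = 0.85013 m.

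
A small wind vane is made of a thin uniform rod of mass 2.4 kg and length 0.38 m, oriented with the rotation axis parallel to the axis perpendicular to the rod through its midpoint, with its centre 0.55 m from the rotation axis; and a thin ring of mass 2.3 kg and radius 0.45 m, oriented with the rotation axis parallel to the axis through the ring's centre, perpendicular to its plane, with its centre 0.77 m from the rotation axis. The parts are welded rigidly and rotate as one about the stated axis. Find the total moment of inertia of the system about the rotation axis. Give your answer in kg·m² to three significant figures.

2.58

Thin rod: I_cm = (1/12)ML² = (1/12)(2.4)(0.38)² = 0.02888 kg·m²; centre at d = 0.55 m, so I = I_cm + Md² gives I = 0.02888 + (2.4)(0.55)² = 0.75488 kg·m².
Thin ring: I_cm = MR² = (2.3)(0.45)² = 0.46575 kg·m²; centre at d = 0.77 m, so I = I_cm + Md² gives I = 0.46575 + (2.3)(0.77)² = 1.8294 kg·m².
Total I = 0.75488 + 1.8294 = 2.5843 kg·m².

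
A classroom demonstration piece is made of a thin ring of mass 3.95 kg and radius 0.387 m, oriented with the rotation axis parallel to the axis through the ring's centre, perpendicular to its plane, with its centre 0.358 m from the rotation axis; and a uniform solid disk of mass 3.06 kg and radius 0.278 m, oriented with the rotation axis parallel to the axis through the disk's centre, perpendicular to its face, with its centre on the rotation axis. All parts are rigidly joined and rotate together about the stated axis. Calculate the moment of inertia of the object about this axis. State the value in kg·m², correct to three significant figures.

1.22

Thin ring: I_cm = MR² = (3.95)(0.387)² = 0.59159 kg·m²; centre at d = 0.358 m, so I = I_cm + Md² gives I = 0.59159 + (3.95)(0.358)² = 1.0978 kg·m².
Solid disk: I_cm = (1/2)MR² = (1/2)(3.06)(0.278)² = 0.11824 kg·m²; axis through the centre, so I = 0.11824 kg·m².
Total I = 1.0978 + 0.11824 = 1.2161 kg·m².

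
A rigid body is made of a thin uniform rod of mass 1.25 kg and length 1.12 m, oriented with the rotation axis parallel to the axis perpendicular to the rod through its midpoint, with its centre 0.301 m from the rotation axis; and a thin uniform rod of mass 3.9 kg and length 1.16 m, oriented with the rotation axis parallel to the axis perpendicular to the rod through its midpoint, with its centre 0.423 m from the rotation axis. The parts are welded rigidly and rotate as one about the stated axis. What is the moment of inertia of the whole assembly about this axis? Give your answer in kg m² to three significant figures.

1.38

Thin rod: I_cm = (1/12)ML² = (1/12)(1.25)(1.12)² = 0.13067 kg m²; centre at d = 0.301 m, so the parallel axis theorem gives I = 0.13067 + (1.25)(0.301)² = 0.24392 kg m².
Thin rod: I_cm = (1/12)ML² = (1/12)(3.9)(1.16)² = 0.43732 kg m²; centre at d = 0.423 m, so the parallel axis theorem gives I = 0.43732 + (3.9)(0.423)² = 1.1351 kg m².
Total I = 0.24392 + 1.1351 = 1.3791 kg m².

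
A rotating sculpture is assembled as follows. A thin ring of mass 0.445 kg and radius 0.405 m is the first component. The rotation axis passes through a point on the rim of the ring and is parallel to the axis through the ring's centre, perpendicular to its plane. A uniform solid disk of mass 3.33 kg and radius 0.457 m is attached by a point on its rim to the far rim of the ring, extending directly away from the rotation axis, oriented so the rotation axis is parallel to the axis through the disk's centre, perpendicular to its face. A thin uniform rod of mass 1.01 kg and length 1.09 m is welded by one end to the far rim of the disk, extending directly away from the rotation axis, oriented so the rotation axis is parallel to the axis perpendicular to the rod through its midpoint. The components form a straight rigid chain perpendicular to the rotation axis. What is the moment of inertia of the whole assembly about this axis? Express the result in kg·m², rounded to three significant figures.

Thin ring: I_cm = MR² = (0.445)(0.405)² = 0.072991 kg·m²; centre at d = 0.405 m, so I = I_cm + Md² gives I = 0.072991 + (0.445)(0.405)² = 0.14598 kg·m².
Solid disk: I_cm = (1/2)MR² = (1/2)(3.33)(0.457)² = 0.34773 kg·m²; centre at d = 0.405 + 0.405 + 0.457 = 1.267 m, so I = I_cm + Md² gives I = 0.34773 + (3.33)(1.267)² = 5.6933 kg·m².
Thin rod: I_cm = (1/12)ML² = (1/12)(1.01)(1.09)² = 0.099998 kg·m²; centre at d = 0.405 + 0.405 + 0.457 + 0.457 + 0.545 = 2.269 m, so I = I_cm + Md² gives I = 0.099998 + (1.01)(2.269)² = 5.2998 kg·m².
Total I = 0.14598 + 5.6933 + 5.2998 = 11.139 kg·m².

11.1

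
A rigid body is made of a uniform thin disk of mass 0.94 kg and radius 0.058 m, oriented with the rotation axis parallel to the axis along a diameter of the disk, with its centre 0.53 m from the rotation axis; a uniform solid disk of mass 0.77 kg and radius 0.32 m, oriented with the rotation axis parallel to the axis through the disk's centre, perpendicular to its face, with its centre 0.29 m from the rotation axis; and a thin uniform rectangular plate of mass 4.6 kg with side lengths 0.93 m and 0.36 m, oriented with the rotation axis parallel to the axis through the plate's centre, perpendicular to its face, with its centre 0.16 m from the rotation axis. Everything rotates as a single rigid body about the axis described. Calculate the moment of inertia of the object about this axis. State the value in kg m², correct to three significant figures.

Thin disk: I_cm = (1/4)MR² = (1/4)(0.94)(0.058)² = 0.00079054 kg m²; centre at d = 0.53 m, so I = I_cm + Md² gives I = 0.00079054 + (0.94)(0.53)² = 0.26484 kg m².
Solid disk: I_cm = (1/2)MR² = (1/2)(0.77)(0.32)² = 0.039424 kg m²; centre at d = 0.29 m, so I = I_cm + Md² gives I = 0.039424 + (0.77)(0.29)² = 0.10418 kg m².
Rectangular plate: I_cm = (1/12)M(a²+b²) = (1/12)(4.6)[(0.93)² + (0.36)²] = 0.38123 kg m²; centre at d = 0.16 m, so I = I_cm + Md² gives I = 0.38123 + (4.6)(0.16)² = 0.49899 kg m².
Total I = 0.26484 + 0.10418 + 0.49899 = 0.868 kg m².

0.868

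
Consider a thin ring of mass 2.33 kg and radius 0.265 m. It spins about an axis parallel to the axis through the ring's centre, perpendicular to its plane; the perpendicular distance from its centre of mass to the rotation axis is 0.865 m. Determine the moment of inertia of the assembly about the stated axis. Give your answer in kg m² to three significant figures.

I_cm = MR² = (2.33)(0.265)² = 0.16362 kg m²; centre at d = 0.865 m, so the parallel axis theorem gives I = 0.16362 + (2.33)(0.865)² = 1.907 kg m².

1.91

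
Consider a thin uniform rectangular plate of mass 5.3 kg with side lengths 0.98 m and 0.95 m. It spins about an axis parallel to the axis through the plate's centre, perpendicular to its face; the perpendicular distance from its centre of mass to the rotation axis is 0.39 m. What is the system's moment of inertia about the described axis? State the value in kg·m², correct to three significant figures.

I_cm = (1/12)M(a²+b²) = (1/12)(5.3)[(0.98)² + (0.95)²] = 0.82278 kg·m²; centre at d = 0.39 m, so the parallel axis theorem gives I = 0.82278 + (5.3)(0.39)² = 1.6289 kg·m².

1.63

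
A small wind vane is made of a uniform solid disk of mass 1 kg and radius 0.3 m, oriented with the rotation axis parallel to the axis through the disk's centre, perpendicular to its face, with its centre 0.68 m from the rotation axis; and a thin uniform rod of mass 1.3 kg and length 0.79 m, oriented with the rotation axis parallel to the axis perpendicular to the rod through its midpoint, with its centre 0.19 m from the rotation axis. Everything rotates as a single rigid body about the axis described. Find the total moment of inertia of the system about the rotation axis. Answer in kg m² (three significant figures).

0.622

Solid disk: I_cm = (1/2)MR² = (1/2)(1)(0.3)² = 0.045 kg m²; centre at d = 0.68 m, so I = I_cm + Md² gives I = 0.045 + (1)(0.68)² = 0.5074 kg m².
Thin rod: I_cm = (1/12)ML² = (1/12)(1.3)(0.79)² = 0.067611 kg m²; centre at d = 0.19 m, so I = I_cm + Md² gives I = 0.067611 + (1.3)(0.19)² = 0.11454 kg m².
Total I = 0.5074 + 0.11454 = 0.62194 kg m².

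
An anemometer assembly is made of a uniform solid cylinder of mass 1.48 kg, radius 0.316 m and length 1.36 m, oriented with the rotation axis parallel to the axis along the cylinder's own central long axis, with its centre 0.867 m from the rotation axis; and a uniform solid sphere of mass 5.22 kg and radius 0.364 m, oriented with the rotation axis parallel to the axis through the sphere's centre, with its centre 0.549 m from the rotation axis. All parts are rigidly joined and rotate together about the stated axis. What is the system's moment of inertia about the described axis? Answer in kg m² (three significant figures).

Solid cylinder: I_cm = (1/2)MR² = (1/2)(1.48)(0.316)² = 0.073893 kg m²; centre at d = 0.867 m, so the parallel axis theorem gives I = 0.073893 + (1.48)(0.867)² = 1.1864 kg m².
Solid sphere: I_cm = (2/5)MR² = (2/5)(5.22)(0.364)² = 0.27665 kg m²; centre at d = 0.549 m, so the parallel axis theorem gives I = 0.27665 + (5.22)(0.549)² = 1.85 kg m².
Total I = 1.1864 + 1.85 = 3.0364 kg m².

3.04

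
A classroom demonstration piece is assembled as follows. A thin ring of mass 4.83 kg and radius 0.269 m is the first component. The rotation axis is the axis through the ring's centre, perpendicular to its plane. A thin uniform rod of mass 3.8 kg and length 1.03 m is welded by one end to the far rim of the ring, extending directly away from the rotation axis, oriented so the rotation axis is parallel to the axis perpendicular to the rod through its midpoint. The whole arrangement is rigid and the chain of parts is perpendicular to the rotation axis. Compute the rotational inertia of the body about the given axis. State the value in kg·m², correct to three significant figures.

Thin ring: I_cm = MR² = (4.83)(0.269)² = 0.3495 kg·m²; axis through the centre, so I = 0.3495 kg·m².
Thin rod: I_cm = (1/12)ML² = (1/12)(3.8)(1.03)² = 0.33595 kg·m²; centre at d = 0.269 + 0.515 = 0.784 m, so the parallel axis theorem gives I = 0.33595 + (3.8)(0.784)² = 2.6716 kg·m².
Total I = 0.3495 + 2.6716 = 3.0211 kg·m².

3.02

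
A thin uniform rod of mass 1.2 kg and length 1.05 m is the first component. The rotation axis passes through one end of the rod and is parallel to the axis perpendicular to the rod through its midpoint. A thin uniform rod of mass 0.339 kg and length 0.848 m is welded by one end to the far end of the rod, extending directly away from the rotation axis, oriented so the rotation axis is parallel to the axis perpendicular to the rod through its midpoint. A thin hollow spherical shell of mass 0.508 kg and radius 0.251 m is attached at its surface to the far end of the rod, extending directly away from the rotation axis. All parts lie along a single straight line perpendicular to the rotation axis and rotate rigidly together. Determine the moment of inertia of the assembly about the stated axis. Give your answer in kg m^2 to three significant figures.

3.57

Thin rod: I_cm = (1/12)ML² = (1/12)(1.2)(1.05)² = 0.11025 kg m^2; centre at d = 0.525 m, so the parallel axis theorem gives I = 0.11025 + (1.2)(0.525)² = 0.441 kg m^2.
Thin rod: I_cm = (1/12)ML² = (1/12)(0.339)(0.848)² = 0.020315 kg m^2; centre at d = 0.525 + 0.525 + 0.424 = 1.474 m, so the parallel axis theorem gives I = 0.020315 + (0.339)(1.474)² = 0.75685 kg m^2.
Spherical shell: I_cm = (2/3)MR² = (2/3)(0.508)(0.251)² = 0.021336 kg m^2; centre at d = 0.525 + 0.525 + 0.424 + 0.424 + 0.251 = 2.149 m, so the parallel axis theorem gives I = 0.021336 + (0.508)(2.149)² = 2.3674 kg m^2.
Total I = 0.441 + 0.75685 + 2.3674 = 3.5652 kg m^2.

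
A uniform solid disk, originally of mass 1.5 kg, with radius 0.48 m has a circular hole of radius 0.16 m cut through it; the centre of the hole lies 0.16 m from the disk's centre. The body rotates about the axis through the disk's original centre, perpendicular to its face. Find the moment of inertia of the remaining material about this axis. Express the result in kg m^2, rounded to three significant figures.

Unpierced body about its centre: I₀ = (1/2)MR² = (1/2)(1.5)(0.48)² = 0.1728 kg m^2.
The removed disk has mass m = M·(r/R)² = (1.5)(0.16/0.48)² = 0.16667 kg (same uniform areal density).
Its moment of inertia about the rotation axis (parallel-axis theorem): I_hole = (1/2)mr² + md² = (1/2)(0.16667)(0.16)² + (0.16667)(0.16)² = 0.0064 kg m^2.
Treating the hole as negative mass, I = I₀ − I_hole = 0.1728 − 0.0064 = 0.1664 kg m^2.

0.166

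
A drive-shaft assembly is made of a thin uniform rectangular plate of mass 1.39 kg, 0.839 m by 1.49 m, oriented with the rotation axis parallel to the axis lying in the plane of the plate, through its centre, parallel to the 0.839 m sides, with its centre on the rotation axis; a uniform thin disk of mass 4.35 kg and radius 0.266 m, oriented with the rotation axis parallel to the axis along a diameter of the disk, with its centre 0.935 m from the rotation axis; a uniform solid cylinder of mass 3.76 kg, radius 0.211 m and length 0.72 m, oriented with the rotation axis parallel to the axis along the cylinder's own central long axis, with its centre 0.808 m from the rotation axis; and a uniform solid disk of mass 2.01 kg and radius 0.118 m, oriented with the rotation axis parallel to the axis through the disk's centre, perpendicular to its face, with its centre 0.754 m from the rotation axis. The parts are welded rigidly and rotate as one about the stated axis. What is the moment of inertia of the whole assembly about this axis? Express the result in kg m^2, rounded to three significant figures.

Rectangular plate: I_cm = (1/12)Mb² = (1/12)(1.39)(1.49)² = 0.25716 kg m^2; axis through the centre, so I = 0.25716 kg m^2.
Thin disk: I_cm = (1/4)MR² = (1/4)(4.35)(0.266)² = 0.076947 kg m^2; centre at d = 0.935 m, so I = I_cm + Md² gives I = 0.076947 + (4.35)(0.935)² = 3.8798 kg m^2.
Solid cylinder: I_cm = (1/2)MR² = (1/2)(3.76)(0.211)² = 0.083699 kg m^2; centre at d = 0.808 m, so I = I_cm + Md² gives I = 0.083699 + (3.76)(0.808)² = 2.5385 kg m^2.
Solid disk: I_cm = (1/2)MR² = (1/2)(2.01)(0.118)² = 0.013994 kg m^2; centre at d = 0.754 m, so I = I_cm + Md² gives I = 0.013994 + (2.01)(0.754)² = 1.1567 kg m^2.
Total I = 0.25716 + 3.8798 + 2.5385 + 1.1567 = 7.8322 kg m^2.

7.83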